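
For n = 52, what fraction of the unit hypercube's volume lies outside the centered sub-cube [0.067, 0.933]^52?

The inner cube has side 1-2·0.067 = 0.866 and volume (0.866)^52 ≈ 0.0005635, so the shell holds 0.999436 of the volume.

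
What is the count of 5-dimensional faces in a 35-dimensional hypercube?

Number of 5-faces = C(35,5) · 2^(35-5) = 324632 · 1073741824 = 348570955808768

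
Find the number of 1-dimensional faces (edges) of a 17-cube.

Number of 1-faces = C(17,1)·2^(17-1) = 17·65536 = 1114112.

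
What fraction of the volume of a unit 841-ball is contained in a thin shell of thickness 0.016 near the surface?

Shell fraction = 1 - (1-0.016)^841 ≈ 0.9999987151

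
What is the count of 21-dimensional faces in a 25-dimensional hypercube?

Choose 21 of 25 axes to span the face (C(25,21) = 12650 ways), then fix each of the remaining 4 coordinates at one of its two extreme values (2^4 = 16 ways): 12650·16 = 202400.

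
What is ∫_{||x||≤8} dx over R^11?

V_11(8) = π^(11/2) · (8)^11 / Γ(11/2 + 1) = 549755813888·π^5/10395 ≈ 1.61843e+10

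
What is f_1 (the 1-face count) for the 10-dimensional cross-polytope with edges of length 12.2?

Number of 1-faces = 2^(1+1) · C(10,1+1) = 4 · 45 = 180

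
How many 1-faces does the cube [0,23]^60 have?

The 60-cube has n·2^(n-1) = 60·2^59 = 60·576460752303423488 = 34587645138205409280 edges.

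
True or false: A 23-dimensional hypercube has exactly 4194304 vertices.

False. The 23-cube has 2^23 = 8388608 vertices.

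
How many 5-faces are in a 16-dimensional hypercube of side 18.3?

An n-cube has C(n,k)·2^(n-k) k-faces. Here C(16,5)·2^11 = 4368·2048 = 8945664.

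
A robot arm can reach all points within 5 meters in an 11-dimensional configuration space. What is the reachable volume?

Volume = π^{11/2}·(5)^11/Γ(13/2) = 625000000·π^5/2079 ≈ 9.19973e+07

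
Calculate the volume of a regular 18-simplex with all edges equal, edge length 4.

Volume = 4^18 · √(19/2^18) / 18! ≈ 9.13788e-08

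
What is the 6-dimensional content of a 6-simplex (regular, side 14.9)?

V_6 = √(7) · 14.9^6 / (6! · 2^(6/2)) ≈ 5026.25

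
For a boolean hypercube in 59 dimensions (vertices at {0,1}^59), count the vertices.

An n-cube has 2^n vertices; for n = 59 that is 2^59 = 576460752303423488.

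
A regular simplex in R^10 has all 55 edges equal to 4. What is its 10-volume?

V_10 = √(11) · 4^10 / (10! · 2^(10/2)) ≈ 0.0299491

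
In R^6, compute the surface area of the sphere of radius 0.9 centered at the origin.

S = n·V_n(r)/r = 6·V_6(0.9)/0.9 (volume-to-surface relation), giving 18.3089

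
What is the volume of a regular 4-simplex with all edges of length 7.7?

For a regular n-simplex with edge a, V = (a^n / n!)·√((n+1)/2^n). With a=7.7, n=4: V ≈ 81.8798.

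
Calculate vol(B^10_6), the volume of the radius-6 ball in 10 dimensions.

V = 2519424·π^5/5 ≈ 1.54199e+08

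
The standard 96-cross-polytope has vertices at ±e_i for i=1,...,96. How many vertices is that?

An n-cross-polytope has 2n vertices; here n = 96, giving 192.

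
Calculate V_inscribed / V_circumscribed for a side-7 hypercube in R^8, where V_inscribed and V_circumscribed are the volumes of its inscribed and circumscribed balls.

V_in/V_out = n^(-n/2) = 8^(-8/2) ≈ 0.000244141.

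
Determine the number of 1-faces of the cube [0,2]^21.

An n-cube has C(n,k)·2^(n-k) k-faces. Here C(21,1)·2^20 = 21·1048576 = 22020096.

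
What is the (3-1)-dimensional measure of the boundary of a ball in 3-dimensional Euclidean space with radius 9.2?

S_3(9.2) = 2·π^(3/2)·(9.2)^2 / Γ(3/2) = 4πr² = 4π·(9.2)² ≈ 1063.62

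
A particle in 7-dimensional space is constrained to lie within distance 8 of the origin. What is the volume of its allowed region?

V_7(8) = π^(7/2) · (8)^7 / Γ(7/2 + 1) = 33554432·π^3/105 ≈ 9.90855e+06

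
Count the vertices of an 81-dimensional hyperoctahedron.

Number of vertices = 2n = 162.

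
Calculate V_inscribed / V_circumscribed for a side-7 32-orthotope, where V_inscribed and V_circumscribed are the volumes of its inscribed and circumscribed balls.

Volume scales as r^n, and r_in/r_out = 1/√32, giving (1/√32)^32 ≈ 8.27181e-25.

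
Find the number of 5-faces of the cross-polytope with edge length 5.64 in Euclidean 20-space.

f_5(20-orthoplex) = 2^6 · (20 choose 6) = 2480640.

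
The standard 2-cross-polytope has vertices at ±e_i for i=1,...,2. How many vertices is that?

The vertices are ±e_1, ..., ±e_2, so there are 2·2 = 4.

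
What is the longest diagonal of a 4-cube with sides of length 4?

||(4,4,...,4)|| = √(4)·4 = 8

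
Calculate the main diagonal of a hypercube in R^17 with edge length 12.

The space diagonal of an n-cube of side s is s√n. Here 12·√17 ≈ 49.4773.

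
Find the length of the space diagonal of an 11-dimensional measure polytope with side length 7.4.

The space diagonal of an n-cube of side s is s√n. Here 7.4·√11 ≈ 24.543.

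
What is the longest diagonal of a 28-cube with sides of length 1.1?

d = √(1.1² + 1.1² + ... + 1.1²) [28 terms] = √(28·1.1²) = 1.1√28 ≈ 5.82065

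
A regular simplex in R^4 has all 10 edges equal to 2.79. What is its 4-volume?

For a regular n-simplex with edge a, V = (a^n / n!)·√((n+1)/2^n). With a=2.79, n=4: V ≈ 1.41134.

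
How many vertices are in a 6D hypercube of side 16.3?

An n-cube has C(n,k)·2^(n-k) k-faces. Here C(6,0)·2^6 = 1·64 = 64.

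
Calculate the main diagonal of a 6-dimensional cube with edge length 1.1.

The space diagonal of an n-cube of side s is s√n. Here 1.1·√6 ≈ 2.69444.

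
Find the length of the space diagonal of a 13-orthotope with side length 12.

Diagonal = √13 · 12 ≈ 43.2666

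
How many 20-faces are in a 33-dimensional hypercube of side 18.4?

f_20(33-cube) = (33 choose 20) · 2^13 = 4695379476480.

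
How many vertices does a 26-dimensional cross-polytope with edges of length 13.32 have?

Number of vertices = 2n = 52.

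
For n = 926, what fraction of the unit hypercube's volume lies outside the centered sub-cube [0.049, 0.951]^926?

Shell fraction = 1 - (1-0.098)^926 ≈ 1 - 3.321e-42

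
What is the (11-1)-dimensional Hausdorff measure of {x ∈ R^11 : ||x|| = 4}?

S = n·V_n(r)/r = 11·V_11(4)/4 (volume-to-surface relation), giving 67108864·π^5/945 ≈ 2.17319e+07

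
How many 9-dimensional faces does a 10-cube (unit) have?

Number of 9-faces = C(10,9) · 2^(10-9) = 10 · 2 = 20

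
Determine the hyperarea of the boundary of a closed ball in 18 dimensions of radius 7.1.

S_18(7.1) = 2·π^(18/2)·(7.1)^17 / Γ(18/2) ≈ 4.37774e+14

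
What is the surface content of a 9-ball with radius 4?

S_9(4) = 2·π^(9/2)·(4)^8 / Γ(9/2) = 2097152·π^4/105 ≈ 1.94554e+06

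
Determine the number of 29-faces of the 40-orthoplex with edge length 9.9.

f_29(40-orthoplex) = 2^30 · (40 choose 30) = 910168561467523072.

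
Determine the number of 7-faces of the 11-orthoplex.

Number of 7-faces = 2^(7+1) · C(11,7+1) = 256 · 165 = 42240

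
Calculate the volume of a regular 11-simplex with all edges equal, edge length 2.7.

For a regular n-simplex with edge a, V = (a^n / n!)·√((n+1)/2^n). With a=2.7, n=11: V ≈ 0.000106603.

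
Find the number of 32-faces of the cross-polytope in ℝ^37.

f_32(37-orthoplex) = 2^33 · (37 choose 33) = 567322230128640.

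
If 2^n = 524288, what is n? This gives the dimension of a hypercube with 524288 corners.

2^n = 524288 ⇒ n = log_2(524288) = 19.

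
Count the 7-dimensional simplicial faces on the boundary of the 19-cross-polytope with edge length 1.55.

f_7(19-orthoplex) = 2^8 · (19 choose 8) = 19348992.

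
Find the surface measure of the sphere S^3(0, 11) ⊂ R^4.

S = n·V_n(r)/r = 4·V_4(11)/11 (volume-to-surface relation), giving 2662·π^2 ≈ 26272.9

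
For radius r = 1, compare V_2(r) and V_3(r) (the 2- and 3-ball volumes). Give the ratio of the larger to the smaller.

V_2(1) ≈ 3.14159, V_3(1) ≈ 4.18879. The 3-ball is larger by a factor of 1.333.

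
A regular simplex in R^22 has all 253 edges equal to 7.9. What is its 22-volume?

For a regular n-simplex with edge a, V = (a^n / n!)·√((n+1)/2^n). With a=7.9, n=22: V ≈ 0.000116564.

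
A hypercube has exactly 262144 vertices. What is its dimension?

n = log_2(262144) = 18.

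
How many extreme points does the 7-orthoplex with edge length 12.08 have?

The 7-dimensional cross-polytope has 2n = 2·7 = 14 vertices.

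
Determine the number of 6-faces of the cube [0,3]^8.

An n-cube has C(n,k)·2^(n-k) k-faces. Here C(8,6)·2^2 = 28·4 = 112.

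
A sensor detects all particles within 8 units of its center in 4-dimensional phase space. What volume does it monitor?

The n-ball volume is π^(n/2)·r^n/Γ(n/2+1). With n=4, r=8: V = 2048·π^2 ≈ 20212.9.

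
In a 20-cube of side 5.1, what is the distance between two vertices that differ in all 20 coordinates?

||(5.1,5.1,...,5.1)|| = √(20)·5.1 ≈ 22.8079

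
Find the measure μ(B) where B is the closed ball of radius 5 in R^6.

V_6(5) = π^(6/2) · (5)^6 / Γ(6/2 + 1) = 15625·π^3/6 ≈ 80745.5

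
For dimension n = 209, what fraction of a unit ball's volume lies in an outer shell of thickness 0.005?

1 - (1-0.005)^209 ≈ 0.649229 ≈ 64.92%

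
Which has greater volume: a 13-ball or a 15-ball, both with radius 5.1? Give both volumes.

V_13(5.1) ≈ 1.43798e+09. V_15(5.1) ≈ 1.56669e+10. The 15-ball is larger.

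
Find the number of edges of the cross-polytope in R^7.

Each 1-face is the convex hull of 2 vertices, one chosen as ±e_i from each of 2 distinct axes: 2^2·C(7,2) = 84.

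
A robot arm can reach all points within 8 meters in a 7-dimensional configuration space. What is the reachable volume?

Volume = π^{7/2}·(8)^7/Γ(9/2) = 33554432·π^3/105 ≈ 9.90855e+06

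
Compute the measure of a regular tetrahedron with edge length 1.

Volume = (√2/12) · 1³ = 0.117851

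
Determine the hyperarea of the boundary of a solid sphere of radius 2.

S_3(2) = 2·π^(3/2)·(2)^2 / Γ(3/2) = 4πr² = 4π·(2)² ≈ 50.2655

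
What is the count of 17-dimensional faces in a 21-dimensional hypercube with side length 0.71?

An n-cube has C(n,k)·2^(n-k) k-faces. Here C(21,17)·2^4 = 5985·16 = 95760.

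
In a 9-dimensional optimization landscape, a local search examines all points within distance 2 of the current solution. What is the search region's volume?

The n-ball volume is π^(n/2)·r^n/Γ(n/2+1). With n=9, r=2: V = 16384·π^4/945 ≈ 1688.84.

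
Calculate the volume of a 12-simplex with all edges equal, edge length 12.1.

V = (12.1^12 / 12!) · √((12+1) / 2^12) ≈ 1158.46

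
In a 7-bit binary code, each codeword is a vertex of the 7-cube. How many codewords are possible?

The 7-cube has 2^7 = 128 vertices.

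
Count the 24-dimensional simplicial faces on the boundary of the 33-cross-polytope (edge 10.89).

An n-cross-polytope has 2^(k+1)·C(n,k+1) k-faces. Here 2^25·C(33,25) = 33554432·13884156 = 465874968379392.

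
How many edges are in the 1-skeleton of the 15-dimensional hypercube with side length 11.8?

An n-cube has n·2^(n-1) edges. With n = 15: 15·16384 = 245760.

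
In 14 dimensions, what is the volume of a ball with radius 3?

Volume = π^{14/2}·(3)^14/Γ(8) = 531441·π^7/560 ≈ 2.86626e+06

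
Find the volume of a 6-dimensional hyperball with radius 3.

Volume = π^{6/2}·(3)^6/Γ(4) = 243·π^3/2 ≈ 3767.26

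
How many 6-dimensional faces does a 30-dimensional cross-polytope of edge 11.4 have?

Each 6-face is the convex hull of 7 vertices, one chosen as ±e_i from each of 7 distinct axes: 2^7·C(30,7) = 260582400.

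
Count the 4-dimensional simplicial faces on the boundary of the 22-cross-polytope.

f_4(22-orthoplex) = 2^5 · (22 choose 5) = 842688.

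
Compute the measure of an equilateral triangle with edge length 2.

Area = (√3/4) · 2² = 1.73205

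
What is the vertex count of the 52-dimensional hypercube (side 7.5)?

An n-cube has 2^n vertices; for n = 52 that is 2^52 = 4503599627370496.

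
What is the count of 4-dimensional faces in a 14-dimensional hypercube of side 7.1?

An n-cube has C(n,k)·2^(n-k) k-faces. Here C(14,4)·2^10 = 1001·1024 = 1025024.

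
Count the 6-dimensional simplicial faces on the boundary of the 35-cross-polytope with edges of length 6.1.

Each 6-face is the convex hull of 7 vertices, one chosen as ±e_i from each of 7 distinct axes: 2^7·C(35,7) = 860738560.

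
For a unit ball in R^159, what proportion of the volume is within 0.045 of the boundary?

V(inner)/V(outer) = ((1-0.045)/1)^159 ≈ 0.0006615, so the shell fraction is 0.999338.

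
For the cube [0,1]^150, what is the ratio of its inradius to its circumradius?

r_in / r_out = (1/2) / (1√150/2) = 1/√150 ≈ 0.0816497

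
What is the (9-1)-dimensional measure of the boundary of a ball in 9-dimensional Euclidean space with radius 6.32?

|∂B_9(6.32)| ≈ 7.55608e+07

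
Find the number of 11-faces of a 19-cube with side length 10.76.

f_11(19-cube) = (19 choose 11) · 2^8 = 19348992.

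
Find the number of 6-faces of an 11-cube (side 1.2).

f_6(11-cube) = (11 choose 6) · 2^5 = 14784.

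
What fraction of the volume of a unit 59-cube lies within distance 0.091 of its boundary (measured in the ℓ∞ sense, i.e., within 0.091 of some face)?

The inner cube has side 1-2·0.091 = 0.818 and volume (0.818)^59 ≈ 7.119e-06, so the shell holds 0.999993 of the volume.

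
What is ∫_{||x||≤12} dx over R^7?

V = 191102976·π^3/35 ≈ 1.69297e+08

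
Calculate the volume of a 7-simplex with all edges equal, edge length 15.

V = (15^7 / 7!) · √((7+1) / 2^7) ≈ 8475.17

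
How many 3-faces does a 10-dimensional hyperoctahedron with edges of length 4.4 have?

f_3(10-orthoplex) = 2^4 · (10 choose 4) = 3360.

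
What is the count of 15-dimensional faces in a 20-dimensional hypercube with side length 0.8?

Choose 15 of 20 axes to span the face (C(20,15) = 15504 ways), then fix each of the remaining 5 coordinates at one of its two extreme values (2^5 = 32 ways): 15504·32 = 496128.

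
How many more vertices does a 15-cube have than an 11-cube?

The 15-cube has 2^15 = 32768 vertices. The 11-cube has 2^11 = 2048 vertices. Difference: 32768 - 2048 = 30720.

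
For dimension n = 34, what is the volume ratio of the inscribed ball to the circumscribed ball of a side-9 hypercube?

V_in/V_out = n^(-n/2) = 34^(-34/2) ≈ 9.22271e-27.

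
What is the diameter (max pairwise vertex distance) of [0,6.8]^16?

The space diagonal of an n-cube of side s is s√n. Here 6.8·√16 = 27.2.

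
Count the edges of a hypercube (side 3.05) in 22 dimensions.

The 22-cube has n·2^(n-1) = 22·2^21 = 22·2097152 = 46137344 edges.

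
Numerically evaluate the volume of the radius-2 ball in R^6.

Volume = π^{6/2}·(2)^6/Γ(4) = 32·π^3/3 ≈ 330.734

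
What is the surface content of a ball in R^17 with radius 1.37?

S_17(1.37) = 2·π^(17/2)·(1.37)^16 / Γ(17/2) ≈ 369.096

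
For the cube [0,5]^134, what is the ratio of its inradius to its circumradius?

For an n-cube of any side s, the inradius is s/2 and the circumradius is s√n/2, so the ratio is 1/√134 ≈ 0.0863868.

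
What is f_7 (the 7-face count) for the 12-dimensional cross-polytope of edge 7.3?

An n-cross-polytope has 2^(k+1)·C(n,k+1) k-faces. Here 2^8·C(12,8) = 256·495 = 126720.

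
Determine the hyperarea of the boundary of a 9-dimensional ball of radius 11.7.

S_9(11.7) = 2·π^(9/2)·(11.7)^8 / Γ(9/2) ≈ 1.04243e+10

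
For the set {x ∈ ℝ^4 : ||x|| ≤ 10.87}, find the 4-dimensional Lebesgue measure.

The n-ball volume is π^(n/2)·r^n/Γ(n/2+1). With n=4, r=10.87: V ≈ 68895.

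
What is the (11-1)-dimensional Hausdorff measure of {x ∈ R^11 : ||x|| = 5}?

|∂B_11(5)| = 125000000·π^5/189 ≈ 2.02394e+08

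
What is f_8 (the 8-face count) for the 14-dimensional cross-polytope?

An n-cross-polytope has 2^(k+1)·C(n,k+1) k-faces. Here 2^9·C(14,9) = 512·2002 = 1025024.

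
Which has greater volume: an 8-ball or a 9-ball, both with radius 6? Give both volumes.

V_8(6) ≈ 6.81708e+06. V_9(6) ≈ 3.32414e+07. The 9-ball is larger.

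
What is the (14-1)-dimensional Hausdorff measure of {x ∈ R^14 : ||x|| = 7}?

S = n·V_n(r)/r = 14·V_14(7)/7 (volume-to-surface relation), giving 96889010407·π^7/360 ≈ 8.1287e+11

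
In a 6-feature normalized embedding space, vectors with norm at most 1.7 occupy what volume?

The n-ball volume is π^(n/2)·r^n/Γ(n/2+1). With n=6, r=1.7: V ≈ 124.736.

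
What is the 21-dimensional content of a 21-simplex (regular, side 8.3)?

V = (8.3^21 / 21!) · √((21+1) / 2^21) ≈ 0.00126675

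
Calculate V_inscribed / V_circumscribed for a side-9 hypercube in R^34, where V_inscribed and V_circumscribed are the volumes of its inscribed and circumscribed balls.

Volume scales as r^n, and r_in/r_out = 1/√34, giving (1/√34)^34 ≈ 9.22271e-27.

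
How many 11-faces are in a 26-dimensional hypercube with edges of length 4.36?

f_11(26-cube) = (26 choose 11) · 2^15 = 253170810880.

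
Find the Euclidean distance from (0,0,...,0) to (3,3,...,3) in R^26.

The space diagonal of an n-cube of side s is s√n. Here 3·√26 ≈ 15.2971.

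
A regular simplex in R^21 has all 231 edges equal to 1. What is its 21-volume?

For a regular n-simplex with edge a, V = (a^n / n!)·√((n+1)/2^n). With a=1, n=21: V ≈ 6.33946e-23.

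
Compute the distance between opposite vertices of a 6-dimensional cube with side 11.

Diagonal = √6 · 11 ≈ 26.9444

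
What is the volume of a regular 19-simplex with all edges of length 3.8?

V_19 = √(20) · 3.8^19 / (19! · 2^(19/2)) ≈ 5.26652e-09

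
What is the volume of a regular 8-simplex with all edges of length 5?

V = (5^8 / 8!) · √((8+1) / 2^8) ≈ 1.81652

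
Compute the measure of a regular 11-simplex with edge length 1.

For a regular n-simplex with edge a, V = (a^n / n!)·√((n+1)/2^n). With a=1, n=11: V ≈ 1.91765e-09.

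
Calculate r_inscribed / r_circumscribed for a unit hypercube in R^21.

For an n-cube of any side s, the inradius is s/2 and the circumradius is s√n/2, so the ratio is 1/√21 ≈ 0.218218.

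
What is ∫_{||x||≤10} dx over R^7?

The n-ball volume is π^(n/2)·r^n/Γ(n/2+1). With n=7, r=10: V = 32000000·π^3/21 ≈ 4.72477e+07.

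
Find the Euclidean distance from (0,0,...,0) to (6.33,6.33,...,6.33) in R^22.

Diagonal = √22 · 6.33 ≈ 29.6903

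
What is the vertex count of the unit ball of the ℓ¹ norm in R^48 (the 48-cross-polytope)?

The vertices are ±e_1, ..., ±e_48, so there are 2·48 = 96.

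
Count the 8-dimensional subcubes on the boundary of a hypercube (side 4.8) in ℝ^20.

f_8(20-cube) = (20 choose 8) · 2^12 = 515973120.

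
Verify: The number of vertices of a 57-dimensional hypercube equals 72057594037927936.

False. The 57-cube has 2^57 = 144115188075855872 vertices.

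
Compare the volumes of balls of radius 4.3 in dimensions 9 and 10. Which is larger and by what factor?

V_9(4.3) ≈ 1.65781e+06, V_10(4.3) ≈ 5.51128e+06. The 10-ball is larger by a factor of 3.324.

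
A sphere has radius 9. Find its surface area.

S_3(9) = 2·π^(3/2)·(9)^2 / Γ(3/2) = 4πr² = 4π·(9)² ≈ 1017.88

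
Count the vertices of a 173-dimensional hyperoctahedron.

The 173-dimensional cross-polytope has 2n = 2·173 = 346 vertices.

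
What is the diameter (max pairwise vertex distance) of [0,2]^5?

The space diagonal of an n-cube of side s is s√n. Here 2·√5 ≈ 4.47214.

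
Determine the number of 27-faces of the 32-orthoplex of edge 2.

Each 27-face is the convex hull of 28 vertices, one chosen as ±e_i from each of 28 distinct axes: 2^28·C(32,28) = 9652938997760.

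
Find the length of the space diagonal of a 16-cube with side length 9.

d = √(9² + 9² + ... + 9²) [16 terms] = √(16·9²) = 9√16 = 36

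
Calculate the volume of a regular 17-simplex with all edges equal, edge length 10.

V_17 = √(18) · 10^17 / (17! · 2^(17/2)) ≈ 3.29468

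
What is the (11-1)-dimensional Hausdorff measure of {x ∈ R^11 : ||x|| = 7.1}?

The surface area of an n-ball is 2π^(n/2) r^(n-1) / Γ(n/2). For n=11, r=7.1: 6.74654e+09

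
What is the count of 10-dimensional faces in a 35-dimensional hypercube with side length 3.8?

Choose 10 of 35 axes to span the face (C(35,10) = 183579396 ways), then fix each of the remaining 25 coordinates at one of its two extreme values (2^25 = 33554432 ways): 183579396·33554432 = 6159902359683072.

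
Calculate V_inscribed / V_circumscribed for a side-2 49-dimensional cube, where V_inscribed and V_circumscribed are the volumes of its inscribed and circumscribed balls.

Volume scales as r^n, and r_in/r_out = 1/√49, giving (1/√49)^49 ≈ 3.89221e-42.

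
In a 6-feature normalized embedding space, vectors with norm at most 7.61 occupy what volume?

The n-ball volume is π^(n/2)·r^n/Γ(n/2+1). With n=6, r=7.61: V ≈ 1.00371e+06.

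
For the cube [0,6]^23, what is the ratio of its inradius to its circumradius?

For an n-cube of any side s, the inradius is s/2 and the circumradius is s√n/2, so the ratio is 1/√23 ≈ 0.208514.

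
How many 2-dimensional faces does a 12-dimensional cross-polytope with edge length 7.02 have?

f_2(12-orthoplex) = 2^3 · (12 choose 3) = 1760.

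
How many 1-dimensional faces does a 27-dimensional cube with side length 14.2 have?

An n-cube has C(n,k)·2^(n-k) k-faces. Here C(27,1)·2^26 = 27·67108864 = 1811939328.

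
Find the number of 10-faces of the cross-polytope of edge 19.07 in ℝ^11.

An n-cross-polytope has 2^(k+1)·C(n,k+1) k-faces. Here 2^11·C(11,11) = 2048·1 = 2048.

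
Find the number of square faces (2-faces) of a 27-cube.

Choose 2 of 27 axes to span the face (C(27,2) = 351 ways), then fix each of the remaining 25 coordinates at one of its two extreme values (2^25 = 33554432 ways): 351·33554432 = 11777605632.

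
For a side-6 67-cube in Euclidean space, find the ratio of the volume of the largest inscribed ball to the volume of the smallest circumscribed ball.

The radii are 6/2 and 6√67/2, so the volume ratio is (1/√67)^67 = 67^{-67/2} ≈ 6.70647e-62.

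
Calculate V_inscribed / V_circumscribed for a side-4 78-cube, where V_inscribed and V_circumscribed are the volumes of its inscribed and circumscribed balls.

The radii are 4/2 and 4√78/2, so the volume ratio is (1/√78)^78 = 78^{-78/2} ≈ 1.61551e-74.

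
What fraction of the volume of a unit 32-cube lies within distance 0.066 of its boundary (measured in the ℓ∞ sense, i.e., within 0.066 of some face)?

The inner cube has side 1-2·0.066 = 0.868 and volume (0.868)^32 ≈ 0.01078, so the shell holds 0.98922 of the volume.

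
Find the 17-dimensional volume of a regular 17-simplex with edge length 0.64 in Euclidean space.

For a regular n-simplex with edge a, V = (a^n / n!)·√((n+1)/2^n). With a=0.64, n=17: V ≈ 1.6706e-20.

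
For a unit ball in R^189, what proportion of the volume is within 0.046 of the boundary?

1 - (1-0.046)^189 ≈ 0.999864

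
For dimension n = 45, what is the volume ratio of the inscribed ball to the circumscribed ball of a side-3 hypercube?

V_in / V_out = (r_in/r_out)^45 = (1/√45)^45 = 45^(-45/2) ≈ 6.34919e-38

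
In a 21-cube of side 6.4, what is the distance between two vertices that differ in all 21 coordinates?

Diagonal = √21 · 6.4 ≈ 29.3285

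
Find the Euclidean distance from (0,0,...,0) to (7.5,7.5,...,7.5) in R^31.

The space diagonal of an n-cube of side s is s√n. Here 7.5·√31 ≈ 41.7582.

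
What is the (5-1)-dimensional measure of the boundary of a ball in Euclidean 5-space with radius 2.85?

The surface area of an n-ball is 2π^(n/2) r^(n-1) / Γ(n/2). For n=5, r=2.85: 1736.39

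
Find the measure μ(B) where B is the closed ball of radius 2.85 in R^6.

V_6(2.85) = π^(6/2) · (2.85)^6 / Γ(6/2 + 1) ≈ 2769.28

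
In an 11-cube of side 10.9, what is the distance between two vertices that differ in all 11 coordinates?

The space diagonal of an n-cube of side s is s√n. Here 10.9·√11 ≈ 36.1512.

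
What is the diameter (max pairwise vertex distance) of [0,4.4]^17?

d = √(4.4² + 4.4² + ... + 4.4²) [17 terms] = √(17·4.4²) = 4.4√17 ≈ 18.1417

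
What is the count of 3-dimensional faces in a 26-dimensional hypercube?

Choose 3 of 26 axes to span the face (C(26,3) = 2600 ways), then fix each of the remaining 23 coordinates at one of its two extreme values (2^23 = 8388608 ways): 2600·8388608 = 21810380800.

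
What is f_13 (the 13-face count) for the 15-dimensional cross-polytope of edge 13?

An n-cross-polytope has 2^(k+1)·C(n,k+1) k-faces. Here 2^14·C(15,14) = 16384·15 = 245760.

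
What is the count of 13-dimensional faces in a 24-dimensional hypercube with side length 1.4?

f_13(24-cube) = (24 choose 13) · 2^11 = 5112102912.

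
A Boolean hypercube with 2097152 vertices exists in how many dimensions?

The n-cube has 2^n vertices, and 2097152 = 2^21, so n = 21.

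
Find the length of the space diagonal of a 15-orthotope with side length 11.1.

||(11.1,11.1,...,11.1)|| = √(15)·11.1 ≈ 42.9901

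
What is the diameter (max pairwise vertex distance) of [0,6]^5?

The space diagonal of an n-cube of side s is s√n. Here 6·√5 ≈ 13.4164.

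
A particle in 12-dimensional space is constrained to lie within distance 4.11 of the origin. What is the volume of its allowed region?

The n-ball volume is π^(n/2)·r^n/Γ(n/2+1). With n=12, r=4.11: V ≈ 3.10219e+07.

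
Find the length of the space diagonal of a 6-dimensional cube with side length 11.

The space diagonal of an n-cube of side s is s√n. Here 11·√6 ≈ 26.9444.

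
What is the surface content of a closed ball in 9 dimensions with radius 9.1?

|∂B_9(9.1)| ≈ 1.39602e+09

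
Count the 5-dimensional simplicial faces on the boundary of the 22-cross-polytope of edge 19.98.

f_5(22-orthoplex) = 2^6 · (22 choose 6) = 4775232.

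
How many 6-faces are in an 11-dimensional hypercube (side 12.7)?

f_6(11-cube) = (11 choose 6) · 2^5 = 14784.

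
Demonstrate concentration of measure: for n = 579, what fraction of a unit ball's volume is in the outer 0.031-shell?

1 - (1-0.031)^579 ≈ 0.9999999879 ≈ 99.999999%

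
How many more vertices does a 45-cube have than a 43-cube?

The 45-cube has 2^45 = 35184372088832 vertices. The 43-cube has 2^43 = 8796093022208 vertices. Difference: 35184372088832 - 8796093022208 = 26388279066624.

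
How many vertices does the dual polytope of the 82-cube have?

The vertices are ±e_1, ..., ±e_82, so there are 2·82 = 164.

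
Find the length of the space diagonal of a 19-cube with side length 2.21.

d = √(2.21² + 2.21² + ... + 2.21²) [19 terms] = √(19·2.21²) = 2.21√19 ≈ 9.63317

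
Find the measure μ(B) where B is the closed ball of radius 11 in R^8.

The n-ball volume is π^(n/2)·r^n/Γ(n/2+1). With n=8, r=11: V = 214358881·π^4/24 ≈ 8.70021e+08.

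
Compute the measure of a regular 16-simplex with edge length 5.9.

Volume = 5.9^16 · √(17/2^16) / 16! ≈ 0.00165958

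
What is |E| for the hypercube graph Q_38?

The 38-cube has n·2^(n-1) = 38·2^37 = 38·137438953472 = 5222680231936 edges.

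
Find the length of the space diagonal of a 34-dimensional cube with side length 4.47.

||(4.47,4.47,...,4.47)|| = √(34)·4.47 ≈ 26.0644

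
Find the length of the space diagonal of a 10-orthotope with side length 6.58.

d = √(6.58² + 6.58² + ... + 6.58²) [10 terms] = √(10·6.58²) = 6.58√10 ≈ 20.8078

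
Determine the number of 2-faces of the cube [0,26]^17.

f_2(17-cube) = (17 choose 2) · 2^15 = 4456448.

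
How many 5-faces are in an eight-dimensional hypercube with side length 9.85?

Choose 5 of 8 axes to span the face (C(8,5) = 56 ways), then fix each of the remaining 3 coordinates at one of its two extreme values (2^3 = 8 ways): 56·8 = 448.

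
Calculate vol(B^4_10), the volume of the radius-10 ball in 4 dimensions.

The n-ball volume is π^(n/2)·r^n/Γ(n/2+1). With n=4, r=10: V = 5000·π^2 ≈ 49348.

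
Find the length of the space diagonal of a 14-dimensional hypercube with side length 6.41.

Diagonal = √14 · 6.41 ≈ 23.984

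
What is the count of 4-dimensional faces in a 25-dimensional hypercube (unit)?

An n-cube has C(n,k)·2^(n-k) k-faces. Here C(25,4)·2^21 = 12650·2097152 = 26528972800.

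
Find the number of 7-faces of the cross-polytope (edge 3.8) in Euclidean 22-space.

Number of 7-faces = 2^(7+1) · C(22,7+1) = 256 · 319770 = 81861120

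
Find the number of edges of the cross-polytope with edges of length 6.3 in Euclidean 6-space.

Each 1-face is the convex hull of 2 vertices, one chosen as ±e_i from each of 2 distinct axes: 2^2·C(6,2) = 60.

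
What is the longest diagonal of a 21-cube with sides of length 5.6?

The space diagonal of an n-cube of side s is s√n. Here 5.6·√21 ≈ 25.6624.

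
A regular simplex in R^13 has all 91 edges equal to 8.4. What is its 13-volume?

V = (8.4^13 / 13!) · √((13+1) / 2^13) ≈ 6.88208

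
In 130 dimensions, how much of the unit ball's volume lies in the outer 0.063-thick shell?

1 - (1-0.063)^130 ≈ 0.999788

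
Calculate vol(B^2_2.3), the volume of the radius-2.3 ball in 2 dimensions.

Volume = π^{2/2}·(2.3)^2/Γ(2) ≈ 16.619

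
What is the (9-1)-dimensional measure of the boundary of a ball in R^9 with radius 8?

S = n·V_n(r)/r = 9·V_9(8)/8 (volume-to-surface relation), giving 536870912·π^4/105 ≈ 4.98058e+08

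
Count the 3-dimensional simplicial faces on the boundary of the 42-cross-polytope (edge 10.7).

f_3(42-orthoplex) = 2^4 · (42 choose 4) = 1790880.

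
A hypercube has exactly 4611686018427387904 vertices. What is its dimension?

n = log_2(4611686018427387904) = 62.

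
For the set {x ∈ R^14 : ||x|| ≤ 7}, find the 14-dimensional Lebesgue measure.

The n-ball volume is π^(n/2)·r^n/Γ(n/2+1). With n=14, r=7: V = 96889010407·π^7/720 ≈ 4.06435e+11.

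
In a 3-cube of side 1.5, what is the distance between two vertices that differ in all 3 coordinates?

d = √(1.5² + 1.5² + ... + 1.5²) [3 terms] = √(3·1.5²) = 1.5√3 ≈ 2.59808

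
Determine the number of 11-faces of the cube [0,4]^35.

f_11(35-cube) = (35 choose 11) · 2^24 = 6999889045094400.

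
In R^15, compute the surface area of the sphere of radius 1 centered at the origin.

|∂B_15(1)| = 256·π^7/135135 ≈ 5.72165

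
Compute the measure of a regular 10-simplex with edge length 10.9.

For a regular n-simplex with edge a, V = (a^n / n!)·√((n+1)/2^n). With a=10.9, n=10: V ≈ 676.158.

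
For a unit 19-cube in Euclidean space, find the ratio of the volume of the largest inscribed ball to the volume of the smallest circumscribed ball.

The radii are 1/2 and 1√19/2, so the volume ratio is (1/√19)^19 = 19^{-19/2} ≈ 7.10953e-13.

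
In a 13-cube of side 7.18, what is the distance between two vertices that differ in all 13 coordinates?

||(7.18,7.18,...,7.18)|| = √(13)·7.18 ≈ 25.8879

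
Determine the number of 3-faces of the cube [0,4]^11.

f_3(11-cube) = (11 choose 3) · 2^8 = 42240.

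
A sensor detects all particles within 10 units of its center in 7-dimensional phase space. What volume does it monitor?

V = 32000000·π^3/21 ≈ 4.72477e+07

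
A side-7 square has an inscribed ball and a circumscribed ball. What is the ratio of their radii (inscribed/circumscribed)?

Ratio = (s/2)/(s√2/2) = 2^(-1/2) ≈ 0.707107.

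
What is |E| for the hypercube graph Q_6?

Each of the 2^6 = 64 vertices has degree 6; total edges = 6·2^6/2 = 192.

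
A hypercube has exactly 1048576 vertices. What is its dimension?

n = log_2(1048576) = 20.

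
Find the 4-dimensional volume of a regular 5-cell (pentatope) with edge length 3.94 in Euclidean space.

V = (3.94^4 / 4!) · √((4+1) / 2^4) ≈ 5.61305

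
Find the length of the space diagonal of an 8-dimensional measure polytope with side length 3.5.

The space diagonal of an n-cube of side s is s√n. Here 3.5·√8 ≈ 9.89949.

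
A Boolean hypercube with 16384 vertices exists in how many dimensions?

The n-cube has 2^n vertices, and 16384 = 2^14, so n = 14.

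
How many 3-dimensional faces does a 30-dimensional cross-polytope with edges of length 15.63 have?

Number of 3-faces = 2^(3+1) · C(30,3+1) = 16 · 27405 = 438480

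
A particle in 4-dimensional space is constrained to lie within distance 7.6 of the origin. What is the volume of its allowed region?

The n-ball volume is π^(n/2)·r^n/Γ(n/2+1). With n=4, r=7.6: V ≈ 16463.6.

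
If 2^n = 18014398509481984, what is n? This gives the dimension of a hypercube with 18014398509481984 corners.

Since 2^n = 18014398509481984, we have n = 54.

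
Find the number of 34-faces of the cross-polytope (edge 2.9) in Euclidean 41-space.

f_34(41-orthoplex) = 2^35 · (41 choose 35) = 154494715281014784.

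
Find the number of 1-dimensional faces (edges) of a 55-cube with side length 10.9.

An n-cube has n·2^(n-1) edges. With n = 55: 55·18014398509481984 = 990791918021509120.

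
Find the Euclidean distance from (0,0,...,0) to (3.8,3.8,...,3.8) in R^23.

||(3.8,3.8,...,3.8)|| = √(23)·3.8 ≈ 18.2242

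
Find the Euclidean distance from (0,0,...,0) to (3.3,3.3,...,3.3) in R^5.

Diagonal = √5 · 3.3 ≈ 7.37902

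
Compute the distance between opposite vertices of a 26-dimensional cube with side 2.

The space diagonal of an n-cube of side s is s√n. Here 2·√26 ≈ 10.198.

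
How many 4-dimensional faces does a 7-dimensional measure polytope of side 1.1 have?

f_4(7-cube) = (7 choose 4) · 2^3 = 280.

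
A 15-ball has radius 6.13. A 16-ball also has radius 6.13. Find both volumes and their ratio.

V_15(6.13) ≈ 2.47364e+11. V_16(6.13) ≈ 9.35505e+11. Ratio V_15/V_16 ≈ 0.2644.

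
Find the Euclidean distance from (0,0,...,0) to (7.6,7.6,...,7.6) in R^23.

||(7.6,7.6,...,7.6)|| = √(23)·7.6 ≈ 36.4483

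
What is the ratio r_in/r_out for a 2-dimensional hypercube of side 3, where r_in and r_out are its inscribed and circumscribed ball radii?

r_in = 3/2 (half the side); r_out = 3√2/2 (half the diagonal). Ratio = 1/√2 ≈ 0.707107.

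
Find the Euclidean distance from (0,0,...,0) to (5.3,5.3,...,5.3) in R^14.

The space diagonal of an n-cube of side s is s√n. Here 5.3·√14 ≈ 19.8308.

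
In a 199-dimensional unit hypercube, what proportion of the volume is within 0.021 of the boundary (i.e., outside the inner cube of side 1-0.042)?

Shell fraction = 1 - (1-0.042)^199 ≈ 0.999804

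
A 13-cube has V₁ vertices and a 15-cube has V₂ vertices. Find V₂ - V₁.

V₁ = 2^13 = 8192. V₂ = 2^15 = 32768. V₂ - V₁ = 24576.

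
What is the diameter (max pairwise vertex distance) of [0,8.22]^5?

The space diagonal of an n-cube of side s is s√n. Here 8.22·√5 ≈ 18.3805.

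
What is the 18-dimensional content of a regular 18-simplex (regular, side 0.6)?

V = (0.6^18 / 18!) · √((18+1) / 2^18) ≈ 1.35048e-22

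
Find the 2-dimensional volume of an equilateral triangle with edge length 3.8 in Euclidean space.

Area = (√3/4) · 3.8² = 6.2527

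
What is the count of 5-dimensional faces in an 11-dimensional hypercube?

Choose 5 of 11 axes to span the face (C(11,5) = 462 ways), then fix each of the remaining 6 coordinates at one of its two extreme values (2^6 = 64 ways): 462·64 = 29568.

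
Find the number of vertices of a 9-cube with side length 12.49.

Number of vertices = 2^9 = 512.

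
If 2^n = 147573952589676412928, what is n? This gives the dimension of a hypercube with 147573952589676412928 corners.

2^n = 147573952589676412928 ⇒ n = log_2(147573952589676412928) = 67.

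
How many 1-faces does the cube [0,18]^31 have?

Each of the 2^31 = 2147483648 vertices has degree 31; total edges = 31·2^31/2 = 33285996544.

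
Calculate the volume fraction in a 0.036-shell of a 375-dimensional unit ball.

1 - (1-0.036)^375 ≈ 0.9999989312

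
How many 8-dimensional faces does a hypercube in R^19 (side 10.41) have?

Choose 8 of 19 axes to span the face (C(19,8) = 75582 ways), then fix each of the remaining 11 coordinates at one of its two extreme values (2^11 = 2048 ways): 75582·2048 = 154791936.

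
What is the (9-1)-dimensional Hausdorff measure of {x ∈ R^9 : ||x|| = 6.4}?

S = n·V_n(r)/r = 9·V_9(6.4)/6.4 (volume-to-surface relation), giving 8.35603e+07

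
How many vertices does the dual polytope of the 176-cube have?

The vertices are ±e_1, ..., ±e_176, so there are 2·176 = 352.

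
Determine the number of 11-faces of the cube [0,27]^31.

Number of 11-faces = C(31,11) · 2^(31-11) = 84672315 · 1048576 = 88785357373440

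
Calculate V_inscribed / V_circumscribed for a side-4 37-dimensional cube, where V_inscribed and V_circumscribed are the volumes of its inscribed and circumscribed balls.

V_in/V_out = n^(-n/2) = 37^(-37/2) ≈ 9.73348e-30.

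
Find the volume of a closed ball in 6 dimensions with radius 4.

Volume = π^{6/2}·(4)^6/Γ(4) = 2048·π^3/3 ≈ 21167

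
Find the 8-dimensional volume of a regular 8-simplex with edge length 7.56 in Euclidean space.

Volume = 7.56^8 · √(9/2^8) / 8! ≈ 49.6198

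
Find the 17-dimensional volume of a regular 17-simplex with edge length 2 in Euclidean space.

For a regular n-simplex with edge a, V = (a^n / n!)·√((n+1)/2^n). With a=2, n=17: V ≈ 4.3184e-12.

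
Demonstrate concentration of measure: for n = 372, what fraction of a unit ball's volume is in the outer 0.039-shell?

1 - (1-0.039)^372 ≈ 0.9999996258 ≈ 99.999963%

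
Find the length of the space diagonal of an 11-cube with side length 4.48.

d = √(4.48² + 4.48² + ... + 4.48²) [11 terms] = √(11·4.48²) = 4.48√11 ≈ 14.8585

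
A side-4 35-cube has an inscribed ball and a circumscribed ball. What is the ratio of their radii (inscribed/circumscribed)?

r_in = 4/2 (half the side); r_out = 4√35/2 (half the diagonal). Ratio = 1/√35 ≈ 0.169031.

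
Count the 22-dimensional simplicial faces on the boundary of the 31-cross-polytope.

An n-cross-polytope has 2^(k+1)·C(n,k+1) k-faces. Here 2^23·C(31,23) = 8388608·7888725 = 66175421644800.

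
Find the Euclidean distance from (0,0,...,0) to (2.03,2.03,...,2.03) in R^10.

The space diagonal of an n-cube of side s is s√n. Here 2.03·√10 ≈ 6.41942.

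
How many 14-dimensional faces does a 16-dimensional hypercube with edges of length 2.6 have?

f_14(16-cube) = (16 choose 14) · 2^2 = 480.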